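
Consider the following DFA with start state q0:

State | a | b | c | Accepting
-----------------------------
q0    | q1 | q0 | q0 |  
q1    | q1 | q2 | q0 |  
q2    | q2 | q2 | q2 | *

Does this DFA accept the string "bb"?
Start in q0.
Read 'b': q0 → q0
Read 'b': q0 → q0
Final state q0 is not accepting, so the string is rejected.

Final answer: No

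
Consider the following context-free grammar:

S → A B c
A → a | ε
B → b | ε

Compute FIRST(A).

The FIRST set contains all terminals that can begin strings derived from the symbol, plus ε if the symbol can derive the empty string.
A → a contributes a; A → ε makes A nullable, contributing ε. FIRST(A) = {a, ε}.

Final answer: {a, ε}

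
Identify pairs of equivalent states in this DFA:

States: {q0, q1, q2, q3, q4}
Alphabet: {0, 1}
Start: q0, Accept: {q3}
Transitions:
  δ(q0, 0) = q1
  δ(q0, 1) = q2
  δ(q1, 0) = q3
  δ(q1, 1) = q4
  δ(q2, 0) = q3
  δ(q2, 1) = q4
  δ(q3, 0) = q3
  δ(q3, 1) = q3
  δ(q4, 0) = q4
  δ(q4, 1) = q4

Using the table-filling algorithm:
Round 0 – mark pairs where exactly one state is accepting: (q0,q3), (q1,q3), (q2,q3), (q3,q4)
Round 1 – newly marked: (q0,q1) [on 0: q1 vs q3, already marked]; (q0,q2) [on 0: q1 vs q3, already marked]; (q1,q4) [on 0: q3 vs q4, already marked]; (q2,q4) [on 0: q3 vs q4, already marked]
Round 2 – newly marked: (q0,q4) [on 0: q1 vs q4, already marked]
No further pairs can be marked.
(q1, q2) unmarked: δ(q1,0)=q3, δ(q2,0)=q3; δ(q1,1)=q4, δ(q2,1)=q4 → equivalent
Equivalent pairs: (q1, q2)

Final answer: Equivalent pairs: (q1, q2)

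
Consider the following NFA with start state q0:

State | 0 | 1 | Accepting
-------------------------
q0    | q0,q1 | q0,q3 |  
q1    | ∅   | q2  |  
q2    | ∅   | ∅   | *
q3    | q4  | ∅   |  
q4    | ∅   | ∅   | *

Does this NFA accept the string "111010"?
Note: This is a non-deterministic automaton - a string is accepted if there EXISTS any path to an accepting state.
Track the set of states the NFA could be in: start {q0}
Read '1': {q0} → {q0, q3}
Read '1': {q0, q3} → {q0, q3}
Read '1': {q0, q3} → {q0, q3}
Read '0': {q0, q3} → {q0, q1, q4}
Read '1': {q0, q1, q4} → {q0, q2, q3}
Read '0': {q0, q2, q3} → {q0, q1, q4}
Final set {q0, q1, q4} contains accepting state(s) {q4} → accepted.

Final answer: Yes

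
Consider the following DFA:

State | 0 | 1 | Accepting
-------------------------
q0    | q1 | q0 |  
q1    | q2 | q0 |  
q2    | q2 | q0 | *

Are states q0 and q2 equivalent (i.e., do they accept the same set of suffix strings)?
Try the suffix ε (the empty string).
From q0: q0 — not accepting.
From q2: q2 — accepting.
The two states disagree on this suffix, so they are not equivalent.

Final answer: No. Distinguishing string: ε (the empty string) - accepted from q2 but not from q0.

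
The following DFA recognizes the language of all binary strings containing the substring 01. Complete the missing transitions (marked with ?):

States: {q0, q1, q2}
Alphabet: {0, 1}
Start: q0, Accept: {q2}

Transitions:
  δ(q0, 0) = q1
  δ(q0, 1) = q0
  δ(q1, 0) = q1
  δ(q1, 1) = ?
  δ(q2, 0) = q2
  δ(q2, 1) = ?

What each state remembers (consistent with the given transitions and accept states):
  q0: 01 not seen yet and the last symbol was not 0
  q1: 01 not seen yet and the last symbol was 0
  q2: the substring 01 has already been seen
Filling in the missing entries:
  δ(q1, 1): in q1 (01 not seen yet and the last symbol was 0), after reading 1 we have: the substring 01 has already been seen → q2
  δ(q2, 1): in q2 (the substring 01 has already been seen), after reading 1 we have: the substring 01 has already been seen → q2

Final answer: δ(q1, 1) = q2; δ(q2, 1) = q2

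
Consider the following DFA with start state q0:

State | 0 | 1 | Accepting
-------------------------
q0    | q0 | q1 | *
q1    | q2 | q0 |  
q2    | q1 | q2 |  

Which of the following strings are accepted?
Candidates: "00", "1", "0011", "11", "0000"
"00": q0 → q0 → q0; q0 is accepting → accepted
"1": q0 → q1; q1 is not accepting → rejected
"0011": q0 → q0 → q0 → q1 → q0; q0 is accepting → accepted
"11": q0 → q1 → q0; q0 is accepting → accepted
"0000": q0 → q0 → q0 → q0 → q0; q0 is accepting → accepted

Final answer: "00", "0011", "11", "0000"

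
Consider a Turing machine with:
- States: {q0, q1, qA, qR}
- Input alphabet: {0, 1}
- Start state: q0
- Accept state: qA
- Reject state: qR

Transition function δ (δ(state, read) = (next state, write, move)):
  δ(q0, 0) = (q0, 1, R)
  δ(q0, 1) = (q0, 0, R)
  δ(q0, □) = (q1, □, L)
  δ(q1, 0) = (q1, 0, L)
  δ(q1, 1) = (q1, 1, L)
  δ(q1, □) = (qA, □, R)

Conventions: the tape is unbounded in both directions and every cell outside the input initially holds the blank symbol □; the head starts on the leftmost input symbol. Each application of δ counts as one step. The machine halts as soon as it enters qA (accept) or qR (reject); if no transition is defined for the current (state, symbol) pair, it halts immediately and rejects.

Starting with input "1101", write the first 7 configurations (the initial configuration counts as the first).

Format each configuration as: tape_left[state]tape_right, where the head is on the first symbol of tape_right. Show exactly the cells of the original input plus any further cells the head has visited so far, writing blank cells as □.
Step 0: [q0]1101 (head at position 0)
Step 1: δ(q0, 1) = (q0, 0, R)  ⊢  0[q0]101 (head at position 1)
Step 2: δ(q0, 1) = (q0, 0, R)  ⊢  00[q0]01 (head at position 2)
Step 3: δ(q0, 0) = (q0, 1, R)  ⊢  001[q0]1 (head at position 3)
Step 4: δ(q0, 1) = (q0, 0, R)  ⊢  0010[q0]□ (head at position 4)
Step 5: δ(q0, □) = (q1, □, L)  ⊢  001[q1]0□ (head at position 3)
Step 6: δ(q1, 0) = (q1, 0, L)  ⊢  00[q1]10□ (head at position 2)

Final answer: [q0]1101 ⊢ 0[q0]101 ⊢ 00[q0]01 ⊢ 001[q0]1 ⊢ 0010[q0]□ ⊢ 001[q1]0□ ⊢ 00[q1]10□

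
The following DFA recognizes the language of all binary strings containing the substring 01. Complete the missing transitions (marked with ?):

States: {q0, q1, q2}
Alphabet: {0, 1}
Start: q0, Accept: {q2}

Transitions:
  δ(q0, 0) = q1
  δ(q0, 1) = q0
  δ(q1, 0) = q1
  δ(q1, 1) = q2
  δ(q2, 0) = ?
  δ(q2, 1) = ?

What each state remembers (consistent with the given transitions and accept states):
  q0: 01 not seen yet and the last symbol was not 0
  q1: 01 not seen yet and the last symbol was 0
  q2: the substring 01 has already been seen
Filling in the missing entries:
  δ(q2, 0): in q2 (the substring 01 has already been seen), after reading 0 we have: the substring 01 has already been seen → q2
  δ(q2, 1): in q2 (the substring 01 has already been seen), after reading 1 we have: the substring 01 has already been seen → q2

Final answer: δ(q2, 0) = q2; δ(q2, 1) = q2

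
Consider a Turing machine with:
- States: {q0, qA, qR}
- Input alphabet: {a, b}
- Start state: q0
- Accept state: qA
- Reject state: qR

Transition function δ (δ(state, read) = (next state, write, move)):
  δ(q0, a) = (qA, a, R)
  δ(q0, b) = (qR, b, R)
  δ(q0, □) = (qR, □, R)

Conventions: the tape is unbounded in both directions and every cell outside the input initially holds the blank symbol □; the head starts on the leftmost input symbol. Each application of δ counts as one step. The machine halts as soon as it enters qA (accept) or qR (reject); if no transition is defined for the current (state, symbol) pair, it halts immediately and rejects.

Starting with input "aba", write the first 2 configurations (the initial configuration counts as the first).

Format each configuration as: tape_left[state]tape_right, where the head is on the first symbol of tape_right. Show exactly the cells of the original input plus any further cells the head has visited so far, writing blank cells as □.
Step 0: [q0]aba (head at position 0)
Step 1: δ(q0, a) = (qA, a, R)  ⊢  a[qA]ba (head at position 1)

Final answer: [q0]aba ⊢ a[qA]ba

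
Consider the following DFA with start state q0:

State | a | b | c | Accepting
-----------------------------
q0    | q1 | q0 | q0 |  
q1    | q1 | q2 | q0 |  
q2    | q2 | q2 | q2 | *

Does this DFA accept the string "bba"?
Start in q0.
Read 'b': q0 → q0
Read 'b': q0 → q0
Read 'a': q0 → q1
Final state q1 is not accepting, so the string is rejected.

Final answer: No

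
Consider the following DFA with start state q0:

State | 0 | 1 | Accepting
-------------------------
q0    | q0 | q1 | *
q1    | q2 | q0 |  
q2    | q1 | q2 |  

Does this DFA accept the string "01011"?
Start in q0.
Read '0': q0 → q0
Read '1': q0 → q1
Read '0': q1 → q2
Read '1': q2 → q2
Read '1': q2 → q2
Final state q2 is not accepting, so the string is rejected.

Final answer: No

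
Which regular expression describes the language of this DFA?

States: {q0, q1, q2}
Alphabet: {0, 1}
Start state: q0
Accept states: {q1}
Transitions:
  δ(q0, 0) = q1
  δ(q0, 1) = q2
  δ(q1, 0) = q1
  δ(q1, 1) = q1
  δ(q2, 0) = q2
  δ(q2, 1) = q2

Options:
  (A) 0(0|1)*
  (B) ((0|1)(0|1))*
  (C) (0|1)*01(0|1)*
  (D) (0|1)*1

Testing sample strings against the DFA:
  '101' -> rejected
  '10' -> rejected
  '100' -> rejected
  '11' -> rejected
Checking each option for a counterexample:
  (A) 0(0|1)*: agrees with the DFA on all strings of length ≤ 4
  (B) ((0|1)(0|1))*: ε is rejected by the DFA but matches the regex → eliminated
  (C) (0|1)*01(0|1)*: '0' is accepted by the DFA but does not match the regex → eliminated
  (D) (0|1)*1: '0' is accepted by the DFA but does not match the regex → eliminated
Only (A) 0(0|1)* is consistent with the DFA.

Final answer: (A) 0(0|1)*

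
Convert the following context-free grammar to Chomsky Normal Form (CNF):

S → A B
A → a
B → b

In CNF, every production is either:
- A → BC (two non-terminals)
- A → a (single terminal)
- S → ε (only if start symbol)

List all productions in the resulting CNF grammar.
The grammar has no ε-productions or unit productions to eliminate.
S → A B is already in CNF (two non-terminals) – keep it.
A → a is already in CNF (single terminal) – keep it.
B → b is already in CNF (single terminal) – keep it.
Resulting CNF grammar (3 productions): A → a; B → b; S → A B

Final answer: A → a; B → b; S → A B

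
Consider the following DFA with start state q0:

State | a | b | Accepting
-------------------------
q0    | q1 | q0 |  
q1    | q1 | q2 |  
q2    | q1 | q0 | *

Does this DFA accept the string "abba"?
Start in q0.
Read 'a': q0 → q1
Read 'b': q1 → q2
Read 'b': q2 → q0
Read 'a': q0 → q1
Final state q1 is not accepting, so the string is rejected.

Final answer: No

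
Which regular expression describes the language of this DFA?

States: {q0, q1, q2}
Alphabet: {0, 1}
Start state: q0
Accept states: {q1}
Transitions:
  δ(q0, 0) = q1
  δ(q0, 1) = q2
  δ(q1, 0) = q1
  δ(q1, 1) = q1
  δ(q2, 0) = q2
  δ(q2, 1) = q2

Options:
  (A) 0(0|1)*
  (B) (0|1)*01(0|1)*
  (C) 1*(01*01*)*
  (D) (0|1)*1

Testing sample strings against the DFA:
  '00' -> accepted
  '01' -> accepted
  '1110' -> rejected
  '011' -> accepted
Checking each option for a counterexample:
  (A) 0(0|1)*: agrees with the DFA on all strings of length ≤ 4
  (B) (0|1)*01(0|1)*: '0' is accepted by the DFA but does not match the regex → eliminated
  (C) 1*(01*01*)*: ε is rejected by the DFA but matches the regex → eliminated
  (D) (0|1)*1: '0' is accepted by the DFA but does not match the regex → eliminated
Only (A) 0(0|1)* is consistent with the DFA.

Final answer: (A) 0(0|1)*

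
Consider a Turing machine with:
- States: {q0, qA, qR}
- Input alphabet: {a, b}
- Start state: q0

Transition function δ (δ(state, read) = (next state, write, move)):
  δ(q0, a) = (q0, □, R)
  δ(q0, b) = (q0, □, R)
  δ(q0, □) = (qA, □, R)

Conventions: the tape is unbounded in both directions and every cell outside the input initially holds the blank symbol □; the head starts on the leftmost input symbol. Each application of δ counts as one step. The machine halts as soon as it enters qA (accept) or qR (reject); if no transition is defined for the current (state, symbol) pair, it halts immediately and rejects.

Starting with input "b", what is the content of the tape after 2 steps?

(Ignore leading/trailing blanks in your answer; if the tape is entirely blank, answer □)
Step 0: [q0]b (head at position 0)
Step 1: δ(q0, b) = (q0, □, R)  ⊢  □[q0]□ (head at position 1)
Step 2: δ(q0, □) = (qA, □, R)  ⊢  □□[qA]□ (head at position 2)
Tape after 2 steps (ignoring surrounding blanks): □

Final answer: Tape: □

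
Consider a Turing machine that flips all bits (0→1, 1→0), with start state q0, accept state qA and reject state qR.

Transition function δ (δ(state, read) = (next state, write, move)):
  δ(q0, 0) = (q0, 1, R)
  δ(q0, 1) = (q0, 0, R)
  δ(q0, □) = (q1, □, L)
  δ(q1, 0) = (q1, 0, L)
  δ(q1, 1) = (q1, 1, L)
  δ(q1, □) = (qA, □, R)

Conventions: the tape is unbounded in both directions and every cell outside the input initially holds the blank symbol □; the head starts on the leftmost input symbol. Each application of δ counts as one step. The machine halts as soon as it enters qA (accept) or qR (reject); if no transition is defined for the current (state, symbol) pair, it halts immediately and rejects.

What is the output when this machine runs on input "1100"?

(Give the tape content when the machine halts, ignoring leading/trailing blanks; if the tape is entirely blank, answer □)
Step 0: [q0]1100 (head at position 0)
Step 1: δ(q0, 1) = (q0, 0, R)  ⊢  0[q0]100 (head at position 1)
Step 2: δ(q0, 1) = (q0, 0, R)  ⊢  00[q0]00 (head at position 2)
Step 3: δ(q0, 0) = (q0, 1, R)  ⊢  001[q0]0 (head at position 3)
Step 4: δ(q0, 0) = (q0, 1, R)  ⊢  0011[q0]□ (head at position 4)
Step 5: δ(q0, □) = (q1, □, L)  ⊢  001[q1]1□ (head at position 3)
Step 6: δ(q1, 1) = (q1, 1, L)  ⊢  00[q1]11□ (head at position 2)
Step 7: δ(q1, 1) = (q1, 1, L)  ⊢  0[q1]011□ (head at position 1)
Step 8: δ(q1, 0) = (q1, 0, L)  ⊢  [q1]0011□ (head at position 0)
Step 9: δ(q1, 0) = (q1, 0, L)  ⊢  [q1]□0011□ (head at position -1)
Step 10: δ(q1, □) = (qA, □, R)  ⊢  □[qA]0011□ (head at position 0)
The machine is in qA, so it halts and accepts.
Tape content when halted (ignoring surrounding blanks): 0011

Final answer: Output: 0011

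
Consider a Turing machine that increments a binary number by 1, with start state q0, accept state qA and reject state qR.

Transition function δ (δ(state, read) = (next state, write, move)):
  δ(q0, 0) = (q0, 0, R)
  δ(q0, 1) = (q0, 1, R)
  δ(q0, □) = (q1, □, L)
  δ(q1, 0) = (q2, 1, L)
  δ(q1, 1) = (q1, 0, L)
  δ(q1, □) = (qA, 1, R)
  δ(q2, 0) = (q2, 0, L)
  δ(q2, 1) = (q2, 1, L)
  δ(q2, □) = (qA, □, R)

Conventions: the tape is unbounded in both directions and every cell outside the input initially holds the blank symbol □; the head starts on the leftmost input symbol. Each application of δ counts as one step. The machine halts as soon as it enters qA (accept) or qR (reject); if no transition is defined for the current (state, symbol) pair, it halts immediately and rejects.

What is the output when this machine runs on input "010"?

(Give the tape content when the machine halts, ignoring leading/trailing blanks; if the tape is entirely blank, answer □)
Step 0: [q0]010 (head at position 0)
Step 1: δ(q0, 0) = (q0, 0, R)  ⊢  0[q0]10 (head at position 1)
Step 2: δ(q0, 1) = (q0, 1, R)  ⊢  01[q0]0 (head at position 2)
Step 3: δ(q0, 0) = (q0, 0, R)  ⊢  010[q0]□ (head at position 3)
Step 4: δ(q0, □) = (q1, □, L)  ⊢  01[q1]0□ (head at position 2)
Step 5: δ(q1, 0) = (q2, 1, L)  ⊢  0[q2]11□ (head at position 1)
Step 6: δ(q2, 1) = (q2, 1, L)  ⊢  [q2]011□ (head at position 0)
Step 7: δ(q2, 0) = (q2, 0, L)  ⊢  [q2]□011□ (head at position -1)
Step 8: δ(q2, □) = (qA, □, R)  ⊢  □[qA]011□ (head at position 0)
The machine is in qA, so it halts and accepts.
Tape content when halted (ignoring surrounding blanks): 011

Final answer: Output: 011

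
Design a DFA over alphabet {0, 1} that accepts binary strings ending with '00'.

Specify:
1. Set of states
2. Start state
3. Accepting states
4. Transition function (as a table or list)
One valid DFA (any DFA recognizing the same language is acceptable):
States: {q0, q1, q2}
Start: q0
Accepting: {q2}
Transitions (accepting states marked with *):
State | 0 | 1 | Accepting
-------------------------
q0    | q1 | q0 |  
q1    | q2 | q0 |  
q2    | q2 | q0 | *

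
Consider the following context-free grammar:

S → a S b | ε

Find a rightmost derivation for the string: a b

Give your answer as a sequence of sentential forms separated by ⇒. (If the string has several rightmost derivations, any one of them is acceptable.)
Start with S.
Step 1: the rightmost non-terminal is S; apply S → a S b:  a S b
Step 2: the rightmost non-terminal is S; apply S → ε:  a b

Final answer: S ⇒ a S b ⇒ a b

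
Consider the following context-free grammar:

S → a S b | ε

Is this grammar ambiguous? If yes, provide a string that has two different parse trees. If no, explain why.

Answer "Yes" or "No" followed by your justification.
At every step exactly one production applies: if the remaining string to generate is non-empty it starts with a and ends with b, forcing S → a S b; if it is empty, S → ε is forced. Hence each string a^n b^n has exactly one derivation (S → a S b applied n times, then S → ε) and one parse tree.

Final answer: No - the grammar is unambiguous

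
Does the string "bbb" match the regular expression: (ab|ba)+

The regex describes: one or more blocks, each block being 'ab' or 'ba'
No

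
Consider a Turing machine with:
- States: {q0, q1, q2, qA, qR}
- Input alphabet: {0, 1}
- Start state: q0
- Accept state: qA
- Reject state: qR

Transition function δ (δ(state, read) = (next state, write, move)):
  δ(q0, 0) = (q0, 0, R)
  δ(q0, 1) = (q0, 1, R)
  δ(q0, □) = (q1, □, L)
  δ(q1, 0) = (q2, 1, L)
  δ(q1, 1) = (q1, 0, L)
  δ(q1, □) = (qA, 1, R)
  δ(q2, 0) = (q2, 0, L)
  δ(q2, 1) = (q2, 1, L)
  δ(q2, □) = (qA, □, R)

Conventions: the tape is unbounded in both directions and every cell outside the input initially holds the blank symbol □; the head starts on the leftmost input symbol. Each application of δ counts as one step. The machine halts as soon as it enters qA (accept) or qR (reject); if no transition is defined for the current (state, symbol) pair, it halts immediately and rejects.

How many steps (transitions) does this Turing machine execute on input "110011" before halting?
Step 0: [q0]110011 (head at position 0)
Step 1: δ(q0, 1) = (q0, 1, R)  ⊢  1[q0]10011 (head at position 1)
Step 2: δ(q0, 1) = (q0, 1, R)  ⊢  11[q0]0011 (head at position 2)
Step 3: δ(q0, 0) = (q0, 0, R)  ⊢  110[q0]011 (head at position 3)
Step 4: δ(q0, 0) = (q0, 0, R)  ⊢  1100[q0]11 (head at position 4)
Step 5: δ(q0, 1) = (q0, 1, R)  ⊢  11001[q0]1 (head at position 5)
Step 6: δ(q0, 1) = (q0, 1, R)  ⊢  110011[q0]□ (head at position 6)
Step 7: δ(q0, □) = (q1, □, L)  ⊢  11001[q1]1□ (head at position 5)
Step 8: δ(q1, 1) = (q1, 0, L)  ⊢  1100[q1]10□ (head at position 4)
Step 9: δ(q1, 1) = (q1, 0, L)  ⊢  110[q1]000□ (head at position 3)
Step 10: δ(q1, 0) = (q2, 1, L)  ⊢  11[q2]0100□ (head at position 2)
Step 11: δ(q2, 0) = (q2, 0, L)  ⊢  1[q2]10100□ (head at position 1)
Step 12: δ(q2, 1) = (q2, 1, L)  ⊢  [q2]110100□ (head at position 0)
Step 13: δ(q2, 1) = (q2, 1, L)  ⊢  [q2]□110100□ (head at position -1)
Step 14: δ(q2, □) = (qA, □, R)  ⊢  □[qA]110100□ (head at position 0)
The machine is in qA, so it halts and accepts.
Number of transitions executed: 14.

Final answer: 14 steps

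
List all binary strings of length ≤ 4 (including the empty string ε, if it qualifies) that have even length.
Checking every binary string of length 0 to 4:
  Length 0: accepted: ε | rejected: (none)
  Length 1: accepted: (none) | rejected: 0, 1
  Length 2: accepted: 00, 01, 10, 11 | rejected: (none)
  Length 3: accepted: (none) | rejected: 000, 001, 010, 011, 100, 101, 110, 111
  Length 4: accepted: 0000, 0001, 0010, 0011, 0100, 0101, 0110, 0111, 1000, 1001, 1010, 1011, 1100, 1101, 1110, 1111 | rejected: (none)
Total: 21 string(s).

Final answer: ε, 00, 01, 10, 11, 0000, 0001, 0010, 0011, 0100, 0101, 0110, 0111, 1000, 1001, 1010, 1011, 1100, 1101, 1110, 1111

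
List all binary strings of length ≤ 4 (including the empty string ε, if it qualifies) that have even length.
Checking every binary string of length 0 to 4:
  Length 0: accepted: ε | rejected: (none)
  Length 1: accepted: (none) | rejected: 0, 1
  Length 2: accepted: 00, 01, 10, 11 | rejected: (none)
  Length 3: accepted: (none) | rejected: 000, 001, 010, 011, 100, 101, 110, 111
  Length 4: accepted: 0000, 0001, 0010, 0011, 0100, 0101, 0110, 0111, 1000, 1001, 1010, 1011, 1100, 1101, 1110, 1111 | rejected: (none)
Total: 21 string(s).

Final answer: ε, 00, 01, 10, 11, 0000, 0001, 0010, 0011, 0100, 0101, 0110, 0111, 1000, 1001, 1010, 1011, 1100, 1101, 1110, 1111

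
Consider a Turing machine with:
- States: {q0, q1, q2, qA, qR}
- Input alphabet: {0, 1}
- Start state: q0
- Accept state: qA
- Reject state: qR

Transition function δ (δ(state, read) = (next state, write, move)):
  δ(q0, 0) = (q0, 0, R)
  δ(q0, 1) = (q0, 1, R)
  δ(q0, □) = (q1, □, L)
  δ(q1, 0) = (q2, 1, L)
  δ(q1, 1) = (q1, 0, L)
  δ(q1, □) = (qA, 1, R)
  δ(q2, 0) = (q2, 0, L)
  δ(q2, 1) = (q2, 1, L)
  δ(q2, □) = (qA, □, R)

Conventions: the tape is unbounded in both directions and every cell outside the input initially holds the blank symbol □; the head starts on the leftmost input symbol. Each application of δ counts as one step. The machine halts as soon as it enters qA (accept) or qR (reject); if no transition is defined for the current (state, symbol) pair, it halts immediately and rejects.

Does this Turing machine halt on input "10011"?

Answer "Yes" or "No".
Step 0: [q0]10011 (head at position 0)
Step 1: δ(q0, 1) = (q0, 1, R)  ⊢  1[q0]0011 (head at position 1)
Step 2: δ(q0, 0) = (q0, 0, R)  ⊢  10[q0]011 (head at position 2)
Step 3: δ(q0, 0) = (q0, 0, R)  ⊢  100[q0]11 (head at position 3)
Step 4: δ(q0, 1) = (q0, 1, R)  ⊢  1001[q0]1 (head at position 4)
Step 5: δ(q0, 1) = (q0, 1, R)  ⊢  10011[q0]□ (head at position 5)
Step 6: δ(q0, □) = (q1, □, L)  ⊢  1001[q1]1□ (head at position 4)
Step 7: δ(q1, 1) = (q1, 0, L)  ⊢  100[q1]10□ (head at position 3)
Step 8: δ(q1, 1) = (q1, 0, L)  ⊢  10[q1]000□ (head at position 2)
Step 9: δ(q1, 0) = (q2, 1, L)  ⊢  1[q2]0100□ (head at position 1)
Step 10: δ(q2, 0) = (q2, 0, L)  ⊢  [q2]10100□ (head at position 0)
Step 11: δ(q2, 1) = (q2, 1, L)  ⊢  [q2]□10100□ (head at position -1)
Step 12: δ(q2, □) = (qA, □, R)  ⊢  □[qA]10100□ (head at position 0)
The machine is in qA, so it halts and accepts.
It halts after 12 steps.

Final answer: Yes - halts after 12 steps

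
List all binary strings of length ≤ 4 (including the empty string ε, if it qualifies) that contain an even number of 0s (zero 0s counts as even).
Checking every binary string of length 0 to 4:
  Length 0: accepted: ε | rejected: (none)
  Length 1: accepted: 1 | rejected: 0
  Length 2: accepted: 00, 11 | rejected: 01, 10
  Length 3: accepted: 001, 010, 100, 111 | rejected: 000, 011, 101, 110
  Length 4: accepted: 0000, 0011, 0101, 0110, 1001, 1010, 1100, 1111 | rejected: 0001, 0010, 0100, 0111, 1000, 1011, 1101, 1110
Total: 16 string(s).

Final answer: ε, 1, 00, 11, 001, 010, 100, 111, 0000, 0011, 0101, 0110, 1001, 1010, 1100, 1111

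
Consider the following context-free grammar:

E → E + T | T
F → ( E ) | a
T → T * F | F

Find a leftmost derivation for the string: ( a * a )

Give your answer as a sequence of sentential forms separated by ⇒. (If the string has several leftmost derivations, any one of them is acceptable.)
Start with E.
Step 1: the leftmost non-terminal is E; apply E → T:  T
Step 2: the leftmost non-terminal is T; apply T → F:  F
Step 3: the leftmost non-terminal is F; apply F → ( E ):  ( E )
Step 4: the leftmost non-terminal is E; apply E → T:  ( T )
Step 5: the leftmost non-terminal is T; apply T → T * F:  ( T * F )
Step 6: the leftmost non-terminal is T; apply T → F:  ( F * F )
Step 7: the leftmost non-terminal is F; apply F → a:  ( a * F )
Step 8: the leftmost non-terminal is F; apply F → a:  ( a * a )

Final answer: E ⇒ T ⇒ F ⇒ ( E ) ⇒ ( T ) ⇒ ( T * F ) ⇒ ( F * F ) ⇒ ( a * F ) ⇒ ( a * a )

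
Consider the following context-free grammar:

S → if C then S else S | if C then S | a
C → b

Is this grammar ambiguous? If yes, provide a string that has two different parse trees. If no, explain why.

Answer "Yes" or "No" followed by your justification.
The 'dangling else' can attach to either if. Two leftmost derivations of  if b then if b then a else a:
  (1) S ⇒ if C then S else S ⇒ if b then S else S ⇒ if b then if C then S else S ⇒ if b then if b then S else S ⇒ if b then if b then a else S ⇒ if b then if b then a else a   (else belongs to the outer if)
  (2) S ⇒ if C then S ⇒ if b then S ⇒ if b then if C then S else S ⇒ if b then if b then S else S ⇒ if b then if b then a else S ⇒ if b then if b then a else a   (else belongs to the inner if)
Two distinct parse trees for the same string, so the grammar is ambiguous.

Final answer: Yes - the string 'if b then if b then a else a' has two distinct leftmost derivations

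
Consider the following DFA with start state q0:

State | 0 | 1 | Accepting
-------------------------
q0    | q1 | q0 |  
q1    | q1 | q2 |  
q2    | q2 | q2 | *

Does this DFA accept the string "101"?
Start in q0.
Read '1': q0 → q0
Read '0': q0 → q1
Read '1': q1 → q2
Final state q2 is accepting, so the string is accepted.

Final answer: Yes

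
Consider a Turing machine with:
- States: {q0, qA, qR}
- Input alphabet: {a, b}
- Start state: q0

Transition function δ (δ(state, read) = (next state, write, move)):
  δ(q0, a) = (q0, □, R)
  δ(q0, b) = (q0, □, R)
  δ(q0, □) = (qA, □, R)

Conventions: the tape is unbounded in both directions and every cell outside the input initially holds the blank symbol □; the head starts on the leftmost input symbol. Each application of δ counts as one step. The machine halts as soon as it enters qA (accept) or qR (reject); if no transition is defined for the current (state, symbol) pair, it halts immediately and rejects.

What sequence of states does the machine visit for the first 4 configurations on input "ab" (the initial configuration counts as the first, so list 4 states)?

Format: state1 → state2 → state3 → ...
Step 0: [q0]ab (head at position 0)
Step 1: δ(q0, a) = (q0, □, R)  ⊢  □[q0]b (head at position 1)
Step 2: δ(q0, b) = (q0, □, R)  ⊢  □□[q0]□ (head at position 2)
Step 3: δ(q0, □) = (qA, □, R)  ⊢  □□□[qA]□ (head at position 3)
Reading off the states of these 4 configurations: q0 → q0 → q0 → qA

Final answer: q0 → q0 → q0 → qA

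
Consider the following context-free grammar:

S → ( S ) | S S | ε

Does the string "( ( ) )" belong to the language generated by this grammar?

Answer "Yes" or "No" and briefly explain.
A derivation exists: S ⇒ ( S ) ⇒ ( ( S ) ) ⇒ ( ( ) ) (using S → ( S ) twice, then S → ε).

Final answer: Yes - a valid derivation exists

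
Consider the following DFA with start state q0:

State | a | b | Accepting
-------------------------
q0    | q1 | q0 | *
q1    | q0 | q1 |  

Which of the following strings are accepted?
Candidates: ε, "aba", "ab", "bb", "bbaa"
ε: q0; q0 is accepting → accepted
"aba": q0 → q1 → q1 → q0; q0 is accepting → accepted
"ab": q0 → q1 → q1; q1 is not accepting → rejected
"bb": q0 → q0 → q0; q0 is accepting → accepted
"bbaa": q0 → q0 → q0 → q1 → q0; q0 is accepting → accepted

Final answer: ε, "aba", "bb", "bbaa"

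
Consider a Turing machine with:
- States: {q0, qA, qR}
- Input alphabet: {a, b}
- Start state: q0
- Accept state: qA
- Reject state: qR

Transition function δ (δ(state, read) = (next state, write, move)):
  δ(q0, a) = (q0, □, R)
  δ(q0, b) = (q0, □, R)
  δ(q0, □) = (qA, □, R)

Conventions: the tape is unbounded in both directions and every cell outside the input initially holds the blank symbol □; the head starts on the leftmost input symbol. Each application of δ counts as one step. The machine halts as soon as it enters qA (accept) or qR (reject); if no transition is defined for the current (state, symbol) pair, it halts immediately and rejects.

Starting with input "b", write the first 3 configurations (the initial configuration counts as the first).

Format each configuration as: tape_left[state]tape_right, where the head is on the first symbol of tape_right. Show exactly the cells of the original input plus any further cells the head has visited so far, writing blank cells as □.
Step 0: [q0]b (head at position 0)
Step 1: δ(q0, b) = (q0, □, R)  ⊢  □[q0]□ (head at position 1)
Step 2: δ(q0, □) = (qA, □, R)  ⊢  □□[qA]□ (head at position 2)

Final answer: [q0]b ⊢ □[q0]□ ⊢ □□[qA]□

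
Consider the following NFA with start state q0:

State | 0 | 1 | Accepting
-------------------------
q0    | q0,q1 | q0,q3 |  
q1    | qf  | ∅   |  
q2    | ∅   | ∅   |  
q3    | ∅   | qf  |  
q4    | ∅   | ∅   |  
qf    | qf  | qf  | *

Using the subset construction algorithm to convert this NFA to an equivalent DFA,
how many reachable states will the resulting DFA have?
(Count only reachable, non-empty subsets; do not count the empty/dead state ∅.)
Start subset: {q0}
{q0}: on 0 → {q0, q1}, on 1 → {q0, q3}
{q0, q1}: on 0 → {q0, q1, qf}, on 1 → {q0, q3}
{q0, q3}: on 0 → {q0, q1}, on 1 → {q0, q3, qf}
{q0, q1, qf}: on 0 → {q0, q1, qf}, on 1 → {q0, q3, qf}
{q0, q3, qf}: on 0 → {q0, q1, qf}, on 1 → {q0, q3, qf}
Reachable non-empty subsets: {q0}, {q0, q1}, {q0, q3}, {q0, q1, qf}, {q0, q3, qf} — 5 in total.

Final answer: 5 states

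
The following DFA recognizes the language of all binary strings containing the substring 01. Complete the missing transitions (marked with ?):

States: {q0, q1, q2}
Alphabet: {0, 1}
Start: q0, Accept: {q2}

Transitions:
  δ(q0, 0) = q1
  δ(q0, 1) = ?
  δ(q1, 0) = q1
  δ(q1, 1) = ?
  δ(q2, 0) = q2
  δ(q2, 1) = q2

What each state remembers (consistent with the given transitions and accept states):
  q0: 01 not seen yet and the last symbol was not 0
  q1: 01 not seen yet and the last symbol was 0
  q2: the substring 01 has already been seen
Filling in the missing entries:
  δ(q0, 1): in q0 (01 not seen yet and the last symbol was not 0), after reading 1 we have: 01 not seen yet and the last symbol was not 0 → q0
  δ(q1, 1): in q1 (01 not seen yet and the last symbol was 0), after reading 1 we have: the substring 01 has already been seen → q2

Final answer: δ(q0, 1) = q0; δ(q1, 1) = q2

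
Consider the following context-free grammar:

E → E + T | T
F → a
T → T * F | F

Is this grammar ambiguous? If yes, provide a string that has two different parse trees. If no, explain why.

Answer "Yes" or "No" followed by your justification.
This is the standard stratified expression grammar: '+' is introduced only by the left-recursive rule E → E + T and '*' only by the left-recursive rule T → T * F, with F → a. For any string, the last '+' must be the one produced at the root E (everything after it is a T containing no '+'), and likewise within each T the last '*' is produced at its root. This fixes the parse tree uniquely (left-associative, '*' binding tighter than '+'), so every string has exactly one parse tree.

Final answer: No - the grammar is unambiguous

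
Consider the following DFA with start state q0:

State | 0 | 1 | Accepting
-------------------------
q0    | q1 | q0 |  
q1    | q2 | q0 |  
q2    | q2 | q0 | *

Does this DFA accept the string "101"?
Start in q0.
Read '1': q0 → q0
Read '0': q0 → q1
Read '1': q1 → q0
Final state q0 is not accepting, so the string is rejected.

Final answer: No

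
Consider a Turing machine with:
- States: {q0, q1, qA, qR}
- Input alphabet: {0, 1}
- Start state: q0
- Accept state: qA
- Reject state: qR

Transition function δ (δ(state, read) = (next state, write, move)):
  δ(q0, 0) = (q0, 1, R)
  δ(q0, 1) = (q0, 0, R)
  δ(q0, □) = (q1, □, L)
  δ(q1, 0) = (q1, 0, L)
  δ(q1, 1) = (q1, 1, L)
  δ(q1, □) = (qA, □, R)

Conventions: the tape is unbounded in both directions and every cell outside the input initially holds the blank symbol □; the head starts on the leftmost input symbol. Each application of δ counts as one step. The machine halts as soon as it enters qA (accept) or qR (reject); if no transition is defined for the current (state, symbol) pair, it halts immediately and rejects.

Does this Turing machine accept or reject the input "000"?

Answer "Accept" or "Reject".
Step 0: [q0]000 (head at position 0)
Step 1: δ(q0, 0) = (q0, 1, R)  ⊢  1[q0]00 (head at position 1)
Step 2: δ(q0, 0) = (q0, 1, R)  ⊢  11[q0]0 (head at position 2)
Step 3: δ(q0, 0) = (q0, 1, R)  ⊢  111[q0]□ (head at position 3)
Step 4: δ(q0, □) = (q1, □, L)  ⊢  11[q1]1□ (head at position 2)
Step 5: δ(q1, 1) = (q1, 1, L)  ⊢  1[q1]11□ (head at position 1)
Step 6: δ(q1, 1) = (q1, 1, L)  ⊢  [q1]111□ (head at position 0)
Step 7: δ(q1, 1) = (q1, 1, L)  ⊢  [q1]□111□ (head at position -1)
Step 8: δ(q1, □) = (qA, □, R)  ⊢  □[qA]111□ (head at position 0)
The machine is in qA, so it halts and accepts.

Final answer: Accept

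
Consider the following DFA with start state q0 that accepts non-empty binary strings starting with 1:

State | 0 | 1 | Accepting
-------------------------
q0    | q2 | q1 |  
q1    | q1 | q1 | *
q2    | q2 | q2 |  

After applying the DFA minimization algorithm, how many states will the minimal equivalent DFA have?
All 3 states are reachable from q0, so none can be removed as unreachable.
Table-filling: first mark every (accepting, non-accepting) pair as distinguishable (accepting: {q1}; non-accepting: {q0, q2}).
Round 1: (q0, q2) on '1' go to q1 and q2, already distinguishable → mark.
Every pair of states is distinguishable, so the DFA is already minimal.
Equivalence classes: {q0}, {q1}, {q2} → 3 states.

Final answer: 3 states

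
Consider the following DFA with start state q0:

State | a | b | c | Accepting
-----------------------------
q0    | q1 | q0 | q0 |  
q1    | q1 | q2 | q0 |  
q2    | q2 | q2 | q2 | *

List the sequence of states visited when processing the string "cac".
q0 → q0 → q1 → q0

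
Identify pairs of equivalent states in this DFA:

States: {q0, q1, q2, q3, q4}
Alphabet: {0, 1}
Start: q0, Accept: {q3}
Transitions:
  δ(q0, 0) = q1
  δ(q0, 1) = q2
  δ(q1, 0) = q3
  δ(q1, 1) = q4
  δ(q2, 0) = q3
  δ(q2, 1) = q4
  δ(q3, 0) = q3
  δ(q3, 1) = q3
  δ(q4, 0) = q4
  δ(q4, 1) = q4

Using the table-filling algorithm:
Round 0 – mark pairs where exactly one state is accepting: (q0,q3), (q1,q3), (q2,q3), (q3,q4)
Round 1 – newly marked: (q0,q1) [on 0: q1 vs q3, already marked]; (q0,q2) [on 0: q1 vs q3, already marked]; (q1,q4) [on 0: q3 vs q4, already marked]; (q2,q4) [on 0: q3 vs q4, already marked]
Round 2 – newly marked: (q0,q4) [on 0: q1 vs q4, already marked]
No further pairs can be marked.
(q1, q2) unmarked: δ(q1,0)=q3, δ(q2,0)=q3; δ(q1,1)=q4, δ(q2,1)=q4 → equivalent
Equivalent pairs: (q1, q2)

Final answer: Equivalent pairs: (q1, q2)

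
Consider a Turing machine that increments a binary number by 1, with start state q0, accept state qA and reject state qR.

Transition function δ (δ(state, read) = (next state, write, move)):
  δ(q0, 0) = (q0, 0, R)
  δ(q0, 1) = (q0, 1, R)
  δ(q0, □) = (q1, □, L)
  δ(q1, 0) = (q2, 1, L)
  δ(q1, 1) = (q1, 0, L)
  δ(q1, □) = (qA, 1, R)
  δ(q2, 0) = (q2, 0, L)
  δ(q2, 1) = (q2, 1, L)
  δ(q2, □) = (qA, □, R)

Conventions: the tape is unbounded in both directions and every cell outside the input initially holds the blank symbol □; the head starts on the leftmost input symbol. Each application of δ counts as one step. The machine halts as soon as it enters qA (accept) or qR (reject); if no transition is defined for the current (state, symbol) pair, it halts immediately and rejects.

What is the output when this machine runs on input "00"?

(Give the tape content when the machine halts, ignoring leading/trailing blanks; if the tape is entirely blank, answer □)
Step 0: [q0]00 (head at position 0)
Step 1: δ(q0, 0) = (q0, 0, R)  ⊢  0[q0]0 (head at position 1)
Step 2: δ(q0, 0) = (q0, 0, R)  ⊢  00[q0]□ (head at position 2)
Step 3: δ(q0, □) = (q1, □, L)  ⊢  0[q1]0□ (head at position 1)
Step 4: δ(q1, 0) = (q2, 1, L)  ⊢  [q2]01□ (head at position 0)
Step 5: δ(q2, 0) = (q2, 0, L)  ⊢  [q2]□01□ (head at position -1)
Step 6: δ(q2, □) = (qA, □, R)  ⊢  □[qA]01□ (head at position 0)
The machine is in qA, so it halts and accepts.
Tape content when halted (ignoring surrounding blanks): 01

Final answer: Output: 01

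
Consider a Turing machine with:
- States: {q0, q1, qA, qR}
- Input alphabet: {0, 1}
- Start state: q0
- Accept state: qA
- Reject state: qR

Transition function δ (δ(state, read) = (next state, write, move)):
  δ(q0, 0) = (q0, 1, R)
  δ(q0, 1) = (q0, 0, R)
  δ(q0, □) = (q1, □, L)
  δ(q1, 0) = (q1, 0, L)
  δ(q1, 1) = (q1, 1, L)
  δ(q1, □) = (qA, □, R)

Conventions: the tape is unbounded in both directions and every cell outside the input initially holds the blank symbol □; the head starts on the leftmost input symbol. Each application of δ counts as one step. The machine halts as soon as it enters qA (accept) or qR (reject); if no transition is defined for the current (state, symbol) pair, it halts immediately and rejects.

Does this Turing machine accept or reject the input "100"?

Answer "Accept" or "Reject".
Step 0: [q0]100 (head at position 0)
Step 1: δ(q0, 1) = (q0, 0, R)  ⊢  0[q0]00 (head at position 1)
Step 2: δ(q0, 0) = (q0, 1, R)  ⊢  01[q0]0 (head at position 2)
Step 3: δ(q0, 0) = (q0, 1, R)  ⊢  011[q0]□ (head at position 3)
Step 4: δ(q0, □) = (q1, □, L)  ⊢  01[q1]1□ (head at position 2)
Step 5: δ(q1, 1) = (q1, 1, L)  ⊢  0[q1]11□ (head at position 1)
Step 6: δ(q1, 1) = (q1, 1, L)  ⊢  [q1]011□ (head at position 0)
Step 7: δ(q1, 0) = (q1, 0, L)  ⊢  [q1]□011□ (head at position -1)
Step 8: δ(q1, □) = (qA, □, R)  ⊢  □[qA]011□ (head at position 0)
The machine is in qA, so it halts and accepts.

Final answer: Accept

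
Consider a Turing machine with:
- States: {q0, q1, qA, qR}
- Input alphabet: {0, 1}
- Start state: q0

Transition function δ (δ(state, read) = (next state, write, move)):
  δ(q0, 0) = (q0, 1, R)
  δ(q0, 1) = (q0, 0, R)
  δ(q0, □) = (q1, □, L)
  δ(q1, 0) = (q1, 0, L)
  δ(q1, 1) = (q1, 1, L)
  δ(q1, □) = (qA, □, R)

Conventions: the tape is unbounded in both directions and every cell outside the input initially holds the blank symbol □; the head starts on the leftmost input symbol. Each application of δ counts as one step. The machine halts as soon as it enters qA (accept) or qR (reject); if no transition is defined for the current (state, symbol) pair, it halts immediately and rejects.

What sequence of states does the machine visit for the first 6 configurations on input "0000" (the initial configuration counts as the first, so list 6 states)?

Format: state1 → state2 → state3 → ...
Step 0: [q0]0000 (head at position 0)
Step 1: δ(q0, 0) = (q0, 1, R)  ⊢  1[q0]000 (head at position 1)
Step 2: δ(q0, 0) = (q0, 1, R)  ⊢  11[q0]00 (head at position 2)
Step 3: δ(q0, 0) = (q0, 1, R)  ⊢  111[q0]0 (head at position 3)
Step 4: δ(q0, 0) = (q0, 1, R)  ⊢  1111[q0]□ (head at position 4)
Step 5: δ(q0, □) = (q1, □, L)  ⊢  111[q1]1□ (head at position 3)
Reading off the states of these 6 configurations: q0 → q0 → q0 → q0 → q0 → q1

Final answer: q0 → q0 → q0 → q0 → q0 → q1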